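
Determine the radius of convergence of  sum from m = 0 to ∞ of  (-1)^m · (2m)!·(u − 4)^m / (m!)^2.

Apply the ratio test: |a_{m+1}| / |a_m| = (2m+1)·(2m+2)/(m+1)², which tends to 4 as m → ∞.
Thus R = 1/(4) = 1/4.

R = 1/4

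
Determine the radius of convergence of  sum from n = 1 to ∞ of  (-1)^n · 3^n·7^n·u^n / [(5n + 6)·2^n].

R = 2/21

By the ratio test, |a_{n+1}/a_n| = [(5n + 6)/(5(n+1) + 6)] · 3·7/2 → 21/2.
Convergence for |u| · 21/2 < 1, i.e. |u| < 2/21. So R = 2/21.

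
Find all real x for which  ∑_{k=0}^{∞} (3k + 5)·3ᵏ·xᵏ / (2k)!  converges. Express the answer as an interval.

By the ratio test, |a_{k+1}/a_k| = (3(k+1) + 5)/(3k + 5) · 3 · 1/[(2k+1)·(2k+2)] → 0.
The limit is 0, so the series converges for all x; R = ∞.

(−∞, ∞)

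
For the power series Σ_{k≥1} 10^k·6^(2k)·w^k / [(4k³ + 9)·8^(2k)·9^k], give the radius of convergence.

Apply the ratio test: |a_{k+1}| / |a_k| = [(4k³ + 9)/(4(k+1)³ + 9)] · 10·36/(64·9), which tends to 5/8 as k → ∞.
Hence the series converges for |w| < 1/(5/8) = 8/5, so the radius of convergence is 8/5.

R = 8/5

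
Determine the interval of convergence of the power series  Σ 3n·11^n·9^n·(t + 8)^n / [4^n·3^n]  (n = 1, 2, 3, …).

The ratio of consecutive coefficients is [3(n+1)/3n] · 11·9/(4·3) → 33/4.
Convergence for |t + 8| · 33/4 < 1, i.e. |t + 8| < 4/33. So R = 4/33.
At t = -260/33: the n-th term does not approach 0; divergence by the term test.
Check t = -268/33: the terms have absolute value of order n, which does not tend to 0, so the series diverges by the divergence test.

(-268/33, -260/33)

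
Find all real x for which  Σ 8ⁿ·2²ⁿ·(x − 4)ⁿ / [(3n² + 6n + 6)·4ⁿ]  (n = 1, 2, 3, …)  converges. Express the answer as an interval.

[31/8, 33/8]

Ratio test: |a_{n+1}/a_n| = [(3n² + 6n + 6)/(3(n+1)² + 6(n+1) + 6)] · 8·4/4 → 8 as n → ∞.
The series converges when 8 · |x − 4| < 1, giving R = 1/8.
When x = 33/8, absolute convergence follows by limit comparison with Σ 1/n².
Endpoint x = 31/8: absolute convergence follows by limit comparison with Σ 1/n².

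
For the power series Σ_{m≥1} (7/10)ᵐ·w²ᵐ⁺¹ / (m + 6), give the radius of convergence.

R = √70/7

By the ratio test, |a_{m+1}/a_m| = [(m + 6)/((m+1) + 6)] · 7/10 → 7/10.
Writing y = w², the series in y has radius 10/7, so |w| < √(10/7) and R = √70/7.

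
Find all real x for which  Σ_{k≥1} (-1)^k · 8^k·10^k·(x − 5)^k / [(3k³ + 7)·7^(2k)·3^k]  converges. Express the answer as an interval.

Apply the ratio test: |a_{k+1}| / |a_k| = [(3k³ + 7)/(3(k+1)³ + 7)] · 8·10/(49·3), which tends to 80/147 as k → ∞.
Convergence for |x − 5| · 80/147 < 1, i.e. |x − 5| < 147/80. So R = 147/80.
Endpoint x = 547/80: the series is dominated by a constant times Σ 1/k³, which converges (p = 3 > 1).
At x = 253/80: the terms are on the order of 1/k³, so the series converges absolutely by comparison with the p-series (p = 3 > 1).

[253/80, 547/80]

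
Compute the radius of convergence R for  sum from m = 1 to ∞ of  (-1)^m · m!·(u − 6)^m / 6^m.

By the ratio test, |a_{m+1}/a_m| = (m+1) · 1/6 → ∞.
The ratio grows without bound, so the series diverges whenever (u − 6) ≠ 0; it converges only at u = 6. R = 0.

R = 0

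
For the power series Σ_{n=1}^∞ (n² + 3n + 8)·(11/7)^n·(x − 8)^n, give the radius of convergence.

R = 7/11

Ratio test: |a_{n+1}/a_n| = [((n+1)² + 3(n+1) + 8)/(n² + 3n + 8)] · 11/7 → 11/7 as n → ∞.
Hence the series converges for |x − 8| < 1/(11/7) = 7/11, so the radius of convergence is 7/11.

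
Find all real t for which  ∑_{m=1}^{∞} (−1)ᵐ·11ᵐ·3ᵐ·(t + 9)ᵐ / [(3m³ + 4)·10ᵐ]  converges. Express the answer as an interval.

By the ratio test, |a_{m+1}/a_m| = [(3m³ + 4)/(3(m+1)³ + 4)] · 11·3/10 → 33/10.
The series converges when 33/10 · |t + 9| < 1, giving R = 10/33.
Endpoint t = -287/33: the terms are on the order of 1/m³, so the series converges absolutely by comparison with the p-series (p = 3 > 1).
When t = -307/33, the terms are on the order of 1/m³, so the series converges absolutely by comparison with the p-series (p = 3 > 1).

[-307/33, -287/33]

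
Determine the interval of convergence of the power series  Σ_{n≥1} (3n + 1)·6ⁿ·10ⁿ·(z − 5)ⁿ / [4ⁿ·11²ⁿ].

(-46/15, 196/15)

Apply the ratio test: |a_{n+1}| / |a_n| = [(3(n+1) + 1)/(3n + 1)] · 6·10/(4·121), which tends to 15/121 as n → ∞.
Hence the series converges for |z − 5| < 1/(15/121) = 121/15, so the radius of convergence is 121/15.
When z = 196/15, the terms have absolute value of order n, which does not tend to 0, so the series diverges by the divergence test.
Endpoint z = -46/15: the terms have absolute value of order n, which does not tend to 0, so the series diverges by the divergence test.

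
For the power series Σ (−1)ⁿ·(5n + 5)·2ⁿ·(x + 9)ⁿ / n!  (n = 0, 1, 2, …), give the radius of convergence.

Apply the ratio test: |a_{n+1}| / |a_n| = (5(n+1) + 5)/(5n + 5) · 2 · 1/(n+1), which tends to 0 as n → ∞.
The limit is 0, so the series converges for all x; R = ∞.

R = ∞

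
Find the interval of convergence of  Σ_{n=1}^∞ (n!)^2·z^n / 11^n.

By the ratio test, |a_{n+1}/a_n| = (n+1)² · 1/11 → ∞.
The terms grow without bound for any z ≠ 0, so R = 0 (convergence only at z = 0).

{0}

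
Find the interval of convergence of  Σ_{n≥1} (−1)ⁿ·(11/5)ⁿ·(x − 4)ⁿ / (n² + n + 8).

[39/11, 49/11]

Apply the ratio test: |a_{n+1}| / |a_n| = [(n² + n + 8)/((n+1)² + (n+1) + 8)] · 11/5, which tends to 11/5 as n → ∞.
Convergence for |x − 4| · 11/5 < 1, i.e. |x − 4| < 5/11. So R = 5/11.
Check x = 49/11: absolute convergence follows by limit comparison with Σ 1/n².
Check x = 39/11: the terms are on the order of 1/n², so the series converges absolutely by comparison with the p-series (p = 2 > 1).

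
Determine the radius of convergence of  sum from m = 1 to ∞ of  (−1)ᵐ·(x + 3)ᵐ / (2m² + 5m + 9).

R = 1

Ratio test: |a_{m+1}/a_m| = (2m² + 5m + 9)/(2(m+1)² + 5(m+1) + 9) → 1 as m → ∞.
Convergence for |x + 3| < 1, so R = 1.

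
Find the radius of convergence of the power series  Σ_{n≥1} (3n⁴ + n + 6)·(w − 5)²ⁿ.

R = 1

By the ratio test, |a_{n+1}/a_n| = (3(n+1)⁴ + (n+1) + 6)/(3n⁴ + n + 6) → 1.
Successive powers of (w − 5) differ by 2, so the series converges when |w − 5|² · 1 < 1, i.e. |w − 5| < √(1) = 1. So R = 1.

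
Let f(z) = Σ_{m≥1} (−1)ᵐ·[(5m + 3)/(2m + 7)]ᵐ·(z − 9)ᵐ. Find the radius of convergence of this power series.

Root test: |a_m|^(1/m) = (5m + 3)/(2m + 7) → 5/2.
Thus R = 1/(5/2) = 2/5.

R = 2/5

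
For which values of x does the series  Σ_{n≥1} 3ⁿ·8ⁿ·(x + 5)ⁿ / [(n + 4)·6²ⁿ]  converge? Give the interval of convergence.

Ratio test: |a_{n+1}/a_n| = [(n + 4)/((n+1) + 4)] · 3·8/36 → 2/3 as n → ∞.
Thus R = 1/(2/3) = 3/2.
At x = -7/2: comparison with the harmonic series Σ 1/n shows the series diverges.
Check x = -13/2: convergence follows from the alternating series test (terms decrease monotonically to 0).

[-13/2, -7/2)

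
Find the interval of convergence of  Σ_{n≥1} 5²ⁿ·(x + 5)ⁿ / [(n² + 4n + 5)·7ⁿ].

[-132/25, -118/25]

The ratio of consecutive coefficients is [(n² + 4n + 5)/((n+1)² + 4(n+1) + 5)] · 25/7 → 25/7.
Hence the series converges for |x + 5| < 1/(25/7) = 7/25, so the radius of convergence is 7/25.
When x = -118/25, the series is dominated by a constant times Σ 1/n², which converges (p = 2 > 1).
Check x = -132/25: the terms are on the order of 1/n², so the series converges absolutely by comparison with the p-series (p = 2 > 1).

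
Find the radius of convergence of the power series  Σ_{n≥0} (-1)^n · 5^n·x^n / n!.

Ratio test: |a_{n+1}/a_n| = 5 · 1/(n+1) → 0 as n → ∞.
The ratio tends to 0 regardless of x, hence R = ∞.

R = ∞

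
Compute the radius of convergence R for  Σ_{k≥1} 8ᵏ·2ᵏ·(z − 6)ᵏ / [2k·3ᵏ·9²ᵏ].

Apply the ratio test: |a_{k+1}| / |a_k| = [2k/2(k+1)] · 8·2/(3·81), which tends to 16/243 as k → ∞.
The series converges when 16/243 · |z − 6| < 1, giving R = 243/16.

R = 243/16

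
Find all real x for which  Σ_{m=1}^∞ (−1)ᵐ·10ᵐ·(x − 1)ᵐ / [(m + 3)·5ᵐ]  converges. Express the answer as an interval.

(1/2, 3/2]

The ratio of consecutive coefficients is [(m + 3)/((m+1) + 3)] · 10/5 → 2.
Convergence for |x − 1| · 2 < 1, i.e. |x − 1| < 1/2. So R = 1/2.
Endpoint x = 3/2: convergence follows from the alternating series test (terms decrease monotonically to 0).
Endpoint x = 1/2: the terms are asymptotic to a nonzero constant times 1/m, so the series diverges by limit comparison with Σ 1/m.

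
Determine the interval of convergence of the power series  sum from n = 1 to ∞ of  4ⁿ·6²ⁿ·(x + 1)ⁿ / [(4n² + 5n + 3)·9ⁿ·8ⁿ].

[-3/2, -1/2]

The ratio of consecutive coefficients is [(4n² + 5n + 3)/(4(n+1)² + 5(n+1) + 3)] · 4·36/(9·8) → 2.
Hence the series converges for |x + 1| < 1/(2) = 1/2, so the radius of convergence is 1/2.
Endpoint x = -1/2: the series is dominated by a constant times Σ 1/n², which converges (p = 2 > 1).
Endpoint x = -3/2: the series is dominated by a constant times Σ 1/n², which converges (p = 2 > 1).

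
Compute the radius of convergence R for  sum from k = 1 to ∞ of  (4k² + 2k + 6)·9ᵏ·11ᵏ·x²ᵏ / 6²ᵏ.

R = 2√11/11

The ratio of consecutive coefficients is [(4(k+1)² + 2(k+1) + 6)/(4k² + 2k + 6)] · 9·11/36 → 11/4.
Writing y = x², the series in y has radius 4/11, so |x| < √(4/11) and R = 2√11/11.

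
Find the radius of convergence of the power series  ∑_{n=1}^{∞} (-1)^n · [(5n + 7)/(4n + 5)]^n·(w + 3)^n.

Root test: |a_n|^(1/n) = (5n + 7)/(4n + 5) → 5/4.
Thus R = 1/(5/4) = 4/5.

R = 4/5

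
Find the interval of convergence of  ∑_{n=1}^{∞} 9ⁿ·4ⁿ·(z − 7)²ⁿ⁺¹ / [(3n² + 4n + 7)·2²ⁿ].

By the ratio test, |a_{n+1}/a_n| = [(3n² + 4n + 7)/(3(n+1)² + 4(n+1) + 7)] · 9·4/4 → 9.
Since the exponent of (z − 7) increases by 2 each term, convergence requires |z − 7|² < 1/9, hence R = 1/3.
Endpoint z = 22/3: the series is dominated by a constant times Σ 1/n², which converges (p = 2 > 1).
When z = 20/3, the terms are on the order of 1/n², so the series converges absolutely by comparison with the p-series (p = 2 > 1).

[20/3, 22/3]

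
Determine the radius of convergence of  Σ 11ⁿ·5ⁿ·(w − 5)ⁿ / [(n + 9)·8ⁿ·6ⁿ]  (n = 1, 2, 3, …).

R = 48/55

By the ratio test, |a_{n+1}/a_n| = [(n + 9)/((n+1) + 9)] · 11·5/(8·6) → 55/48.
Thus R = 1/(55/48) = 48/55.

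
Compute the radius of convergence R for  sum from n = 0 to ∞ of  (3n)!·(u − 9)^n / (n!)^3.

R = 1/27

By the ratio test, |a_{n+1}/a_n| = (3n+1)·(3n+2)·(3n+3)/(n+1)³ → 27.
Thus R = 1/(27) = 1/27.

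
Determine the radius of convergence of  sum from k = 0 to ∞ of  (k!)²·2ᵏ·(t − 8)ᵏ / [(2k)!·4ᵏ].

R = 8

Apply the ratio test: |a_{k+1}| / |a_k| = (k+1)²/[(2k+1)·(2k+2)] · 2/4, which tends to 1/8 as k → ∞.
Thus R = 1/(1/8) = 8.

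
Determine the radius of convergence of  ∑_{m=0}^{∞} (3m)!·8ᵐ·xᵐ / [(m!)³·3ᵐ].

The ratio of consecutive coefficients is (3m+1)·(3m+2)·(3m+3)/(m+1)³ · 8/3 → 72.
The series converges when 72 · |x| < 1, giving R = 1/72.

R = 1/72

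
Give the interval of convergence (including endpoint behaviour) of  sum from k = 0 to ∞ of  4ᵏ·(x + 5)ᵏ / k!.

Apply the ratio test: |a_{k+1}| / |a_k| = 4 · 1/(k+1), which tends to 0 as k → ∞.
The limit is 0, so the series converges for all x; R = ∞.

(−∞, ∞)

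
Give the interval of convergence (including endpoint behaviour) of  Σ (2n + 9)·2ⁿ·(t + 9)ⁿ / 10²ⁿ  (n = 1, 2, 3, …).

Apply the ratio test: |a_{n+1}| / |a_n| = [(2(n+1) + 9)/(2n + 9)] · 2/100, which tends to 1/50 as n → ∞.
Thus R = 1/(1/50) = 50.
At t = 41: the terms have absolute value of order n, which does not tend to 0, so the series diverges by the divergence test.
When t = -59, the n-th term does not approach 0; divergence by the term test.

(-59, 41)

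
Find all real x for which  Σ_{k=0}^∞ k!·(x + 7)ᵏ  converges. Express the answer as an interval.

{-7}

Apply the ratio test: |a_{k+1}| / |a_k| = (k+1), which tends to ∞ as k → ∞.
Since the ratio → ∞, the series diverges for every x ≠ -7, and R = 0.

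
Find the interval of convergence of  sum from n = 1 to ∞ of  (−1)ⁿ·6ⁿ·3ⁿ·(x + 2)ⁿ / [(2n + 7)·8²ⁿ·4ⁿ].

Ratio test: |a_{n+1}/a_n| = [(2n + 7)/(2(n+1) + 7)] · 6·3/(64·4) → 9/128 as n → ∞.
Thus R = 1/(9/128) = 128/9.
At x = 110/9: an alternating series whose terms decrease to 0 in absolute value, so it converges by the Leibniz criterion.
At x = -146/9: the terms are asymptotic to a nonzero constant times 1/n, so the series diverges by limit comparison with Σ 1/n.

(-146/9, 110/9]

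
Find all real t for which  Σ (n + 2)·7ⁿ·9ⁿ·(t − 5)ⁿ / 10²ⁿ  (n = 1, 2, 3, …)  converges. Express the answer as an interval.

The ratio of consecutive coefficients is [((n+1) + 2)/(n + 2)] · 7·9/100 → 63/100.
The series converges when 63/100 · |t − 5| < 1, giving R = 100/63.
When t = 415/63, the terms do not tend to 0, so the series diverges.
At t = 215/63: the terms have absolute value of order n, which does not tend to 0, so the series diverges by the divergence test.

(215/63, 415/63)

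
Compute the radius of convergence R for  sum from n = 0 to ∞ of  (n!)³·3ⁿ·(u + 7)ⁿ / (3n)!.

R = 9

By the ratio test, |a_{n+1}/a_n| = (n+1)³/[(3n+1)·(3n+2)·(3n+3)] · 3 → 1/9.
Hence the series converges for |u + 7| < 1/(1/9) = 9, so the radius of convergence is 9.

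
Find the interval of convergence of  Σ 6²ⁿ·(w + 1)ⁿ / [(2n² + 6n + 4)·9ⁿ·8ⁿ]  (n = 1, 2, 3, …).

Ratio test: |a_{n+1}/a_n| = [(2n² + 6n + 4)/(2(n+1)² + 6(n+1) + 4)] · 36/(9·8) → 1/2 as n → ∞.
The series converges when 1/2 · |w + 1| < 1, giving R = 2.
At w = 1: the terms are on the order of 1/n², so the series converges absolutely by comparison with the p-series (p = 2 > 1).
Check w = -3: absolute convergence follows by limit comparison with Σ 1/n².

[-3, 1]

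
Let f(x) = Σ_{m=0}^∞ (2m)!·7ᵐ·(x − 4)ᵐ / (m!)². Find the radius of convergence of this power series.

R = 1/28

The ratio of consecutive coefficients is (2m+1)·(2m+2)/(m+1)² · 7 → 28.
The series converges when 28 · |x − 4| < 1, giving R = 1/28.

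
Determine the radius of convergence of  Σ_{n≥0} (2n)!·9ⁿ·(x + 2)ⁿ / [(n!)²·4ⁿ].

R = 1/9

By the ratio test, |a_{n+1}/a_n| = (2n+1)·(2n+2)/(n+1)² · 9/4 → 9.
Thus R = 1/(9) = 1/9.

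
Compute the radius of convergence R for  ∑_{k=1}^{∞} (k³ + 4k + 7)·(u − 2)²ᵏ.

R = 1

The ratio of consecutive coefficients is ((k+1)³ + 4(k+1) + 7)/(k³ + 4k + 7) → 1.
Writing y = (u − 2)², the series in y has radius 1, so |u − 2| < √(1) = 1 and R = 1.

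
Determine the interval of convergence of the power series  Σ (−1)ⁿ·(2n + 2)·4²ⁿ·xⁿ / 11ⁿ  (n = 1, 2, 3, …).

(-11/16, 11/16)

Apply the ratio test: |a_{n+1}| / |a_n| = [(2(n+1) + 2)/(2n + 2)] · 16/11, which tends to 16/11 as n → ∞.
Hence the series converges for |x| < 1/(16/11) = 11/16, so the radius of convergence is 11/16.
Check x = 11/16: the terms have absolute value of order n, which does not tend to 0, so the series diverges by the divergence test.
When x = -11/16, the terms have absolute value of order n, which does not tend to 0, so the series diverges by the divergence test.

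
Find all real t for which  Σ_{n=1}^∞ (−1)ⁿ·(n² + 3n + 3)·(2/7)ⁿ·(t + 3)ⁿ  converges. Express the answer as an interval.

(-13/2, 1/2)

By the ratio test, |a_{n+1}/a_n| = [((n+1)² + 3(n+1) + 3)/(n² + 3n + 3)] · 2/7 → 2/7.
Hence the series converges for |t + 3| < 1/(2/7) = 7/2, so the radius of convergence is 7/2.
At t = 1/2: the terms have absolute value of order n², which does not tend to 0, so the series diverges by the divergence test.
At t = -13/2: the n-th term does not approach 0; divergence by the term test.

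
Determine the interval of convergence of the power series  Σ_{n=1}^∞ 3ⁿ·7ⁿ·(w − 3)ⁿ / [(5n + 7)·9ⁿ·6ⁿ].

[3/7, 39/7)

Apply the ratio test: |a_{n+1}| / |a_n| = [(5n + 7)/(5(n+1) + 7)] · 3·7/(9·6), which tends to 7/18 as n → ∞.
Hence the series converges for |w − 3| < 1/(7/18) = 18/7, so the radius of convergence is 18/7.
At w = 39/7: the terms behave like c/n; limit comparison with the harmonic series gives divergence.
When w = 3/7, an alternating series whose terms decrease to 0 in absolute value, so it converges by the Leibniz criterion.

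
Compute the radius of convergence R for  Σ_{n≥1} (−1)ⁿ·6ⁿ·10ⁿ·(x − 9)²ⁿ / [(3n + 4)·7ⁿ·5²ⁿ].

R = √105/6

The ratio of consecutive coefficients is [(3n + 4)/(3(n+1) + 4)] · 6·10/(7·25) → 12/35.
Since the exponent of (x − 9) increases by 2 each term, convergence requires |x − 9|² < 35/12, hence R = √105/6.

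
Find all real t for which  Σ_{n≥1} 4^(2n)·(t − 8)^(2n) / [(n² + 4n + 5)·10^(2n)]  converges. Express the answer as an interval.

[11/2, 21/2]

Apply the ratio test: |a_{n+1}| / |a_n| = [(n² + 4n + 5)/((n+1)² + 4(n+1) + 5)] · 16/100, which tends to 4/25 as n → ∞.
Writing y = (t − 8)², the series in y has radius 25/4, so |t − 8| < √(25/4) = 5/2 and R = 5/2.
When t = 21/2, absolute convergence follows by limit comparison with Σ 1/n².
Check t = 11/2: the series is dominated by a constant times Σ 1/n², which converges (p = 2 > 1).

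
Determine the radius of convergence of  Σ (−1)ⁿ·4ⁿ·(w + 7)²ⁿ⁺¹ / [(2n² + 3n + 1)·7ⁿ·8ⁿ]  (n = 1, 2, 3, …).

Ratio test: |a_{n+1}/a_n| = [(2n² + 3n + 1)/(2(n+1)² + 3(n+1) + 1)] · 4/(7·8) → 1/14 as n → ∞.
Successive powers of (w + 7) differ by 2, so the series converges when |w + 7|² · 1/14 < 1, i.e. |w + 7| < √(14). So R = √14.

R = √14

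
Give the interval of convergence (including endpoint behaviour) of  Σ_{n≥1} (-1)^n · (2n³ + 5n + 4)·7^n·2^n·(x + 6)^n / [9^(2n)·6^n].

By the ratio test, |a_{n+1}/a_n| = [(2(n+1)³ + 5(n+1) + 4)/(2n³ + 5n + 4)] · 7·2/(81·6) → 7/243.
Convergence for |x + 6| · 7/243 < 1, i.e. |x + 6| < 243/7. So R = 243/7.
Endpoint x = 201/7: the terms have absolute value of order n³, which does not tend to 0, so the series diverges by the divergence test.
Check x = -285/7: the terms have absolute value of order n³, which does not tend to 0, so the series diverges by the divergence test.

(-285/7, 201/7)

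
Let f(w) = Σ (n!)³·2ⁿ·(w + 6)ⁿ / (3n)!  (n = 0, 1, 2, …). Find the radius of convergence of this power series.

R = 27/2

Apply the ratio test: |a_{n+1}| / |a_n| = (n+1)³/[(3n+1)·(3n+2)·(3n+3)] · 2, which tends to 2/27 as n → ∞.
The series converges when 2/27 · |w + 6| < 1, giving R = 27/2.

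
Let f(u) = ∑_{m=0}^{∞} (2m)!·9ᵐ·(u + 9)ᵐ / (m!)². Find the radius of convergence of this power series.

R = 1/36

By the ratio test, |a_{m+1}/a_m| = (2m+1)·(2m+2)/(m+1)² · 9 → 36.
Hence the series converges for |u + 9| < 1/(36) = 1/36, so the radius of convergence is 1/36.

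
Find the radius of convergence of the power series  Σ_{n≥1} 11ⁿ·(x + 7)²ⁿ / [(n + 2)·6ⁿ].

R = √66/11

Apply the ratio test: |a_{n+1}| / |a_n| = [(n + 2)/((n+1) + 2)] · 11/6, which tends to 11/6 as n → ∞.
Writing y = (x + 7)², the series in y has radius 6/11, so |x + 7| < √(6/11) and R = √66/11.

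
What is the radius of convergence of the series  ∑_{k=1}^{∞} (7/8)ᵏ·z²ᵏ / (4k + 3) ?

Apply the ratio test: |a_{k+1}| / |a_k| = [(4k + 3)/(4(k+1) + 3)] · 7/8, which tends to 7/8 as k → ∞.
Successive powers of z differ by 2, so the series converges when |z|² · 7/8 < 1, i.e. |z| < √(8/7). So R = 2√14/7.

R = 2√14/7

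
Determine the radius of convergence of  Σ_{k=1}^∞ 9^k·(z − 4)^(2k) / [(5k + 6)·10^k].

R = √10/3

The ratio of consecutive coefficients is [(5k + 6)/(5(k+1) + 6)] · 9/10 → 9/10.
Successive powers of (z − 4) differ by 2, so the series converges when |z − 4|² · 9/10 < 1, i.e. |z − 4| < √(10/9). So R = √10/3.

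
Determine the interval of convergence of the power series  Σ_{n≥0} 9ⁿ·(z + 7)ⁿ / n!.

Apply the ratio test: |a_{n+1}| / |a_n| = 9 · 1/(n+1), which tends to 0 as n → ∞.
The limit is 0, so the series converges for all z; R = ∞.

(−∞, ∞)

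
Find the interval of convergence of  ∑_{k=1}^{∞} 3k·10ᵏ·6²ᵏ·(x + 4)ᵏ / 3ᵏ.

(-481/120, -479/120)

Ratio test: |a_{k+1}/a_k| = [3(k+1)/3k] · 10·36/3 → 120 as k → ∞.
Hence the series converges for |x + 4| < 1/(120) = 1/120, so the radius of convergence is 1/120.
Endpoint x = -479/120: the terms have absolute value of order k, which does not tend to 0, so the series diverges by the divergence test.
Endpoint x = -481/120: the terms do not tend to 0, so the series diverges.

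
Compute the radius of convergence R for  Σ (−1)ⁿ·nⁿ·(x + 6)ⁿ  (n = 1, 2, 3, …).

R = 0

Root test: |a_n|^(1/n) = n → ∞.
The root grows without bound, so R = 0 (convergence only at x = -6).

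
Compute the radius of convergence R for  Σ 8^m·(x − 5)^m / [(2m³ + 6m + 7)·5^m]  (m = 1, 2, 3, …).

Apply the ratio test: |a_{m+1}| / |a_m| = [(2m³ + 6m + 7)/(2(m+1)³ + 6(m+1) + 7)] · 8/5, which tends to 8/5 as m → ∞.
Hence the series converges for |x − 5| < 1/(8/5) = 5/8, so the radius of convergence is 5/8.

R = 5/8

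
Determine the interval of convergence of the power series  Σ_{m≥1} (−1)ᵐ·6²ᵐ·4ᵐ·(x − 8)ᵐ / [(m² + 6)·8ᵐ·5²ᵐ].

[119/18, 169/18]

Apply the ratio test: |a_{m+1}| / |a_m| = [(m² + 6)/((m+1)² + 6)] · 36·4/(8·25), which tends to 18/25 as m → ∞.
Thus R = 1/(18/25) = 25/18.
Endpoint x = 169/18: absolute convergence follows by limit comparison with Σ 1/m².
At x = 119/18: absolute convergence follows by limit comparison with Σ 1/m².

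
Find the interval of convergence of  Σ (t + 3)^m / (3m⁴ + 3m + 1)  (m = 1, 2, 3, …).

[-4, -2]

Ratio test: |a_{m+1}/a_m| = (3m⁴ + 3m + 1)/(3(m+1)⁴ + 3(m+1) + 1) → 1 as m → ∞.
So the series converges when |t + 3| < 1 and diverges when |t + 3| > 1; R = 1.
Check t = -2: the terms are on the order of 1/m⁴, so the series converges absolutely by comparison with the p-series (p = 4 > 1).
Endpoint t = -4: the terms are on the order of 1/m⁴, so the series converges absolutely by comparison with the p-series (p = 4 > 1).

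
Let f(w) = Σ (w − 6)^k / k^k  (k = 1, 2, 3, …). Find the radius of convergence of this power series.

By the Cauchy root test, |a_k|^(1/k) = 1/k → 0.
Since the k-th root of |a_k| tends to 0, the series converges for all real w; R = ∞.

R = ∞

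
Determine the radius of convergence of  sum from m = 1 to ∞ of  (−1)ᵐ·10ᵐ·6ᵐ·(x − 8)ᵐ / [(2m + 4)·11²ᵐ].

R = 121/60

The ratio of consecutive coefficients is [(2m + 4)/(2(m+1) + 4)] · 10·6/121 → 60/121.
The series converges when 60/121 · |x − 8| < 1, giving R = 121/60.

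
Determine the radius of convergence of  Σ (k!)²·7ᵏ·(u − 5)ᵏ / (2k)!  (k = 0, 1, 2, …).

R = 4/7

The ratio of consecutive coefficients is (k+1)²/[(2k+1)·(2k+2)] · 7 → 7/4.
The series converges when 7/4 · |u − 5| < 1, giving R = 4/7.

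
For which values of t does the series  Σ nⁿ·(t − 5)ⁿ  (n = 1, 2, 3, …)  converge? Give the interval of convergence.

{5}

Root test: |a_n|^(1/n) = n → ∞.
Since the n-th root of |a_n| is unbounded, the series converges only at t = 5; R = 0.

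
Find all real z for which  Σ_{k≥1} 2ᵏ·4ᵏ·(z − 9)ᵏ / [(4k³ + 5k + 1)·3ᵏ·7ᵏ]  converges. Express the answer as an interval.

[51/8, 93/8]

By the ratio test, |a_{k+1}/a_k| = [(4k³ + 5k + 1)/(4(k+1)³ + 5(k+1) + 1)] · 2·4/(3·7) → 8/21.
Thus R = 1/(8/21) = 21/8.
Check z = 93/8: absolute convergence follows by limit comparison with Σ 1/k³.
At z = 51/8: the series is dominated by a constant times Σ 1/k³, which converges (p = 3 > 1).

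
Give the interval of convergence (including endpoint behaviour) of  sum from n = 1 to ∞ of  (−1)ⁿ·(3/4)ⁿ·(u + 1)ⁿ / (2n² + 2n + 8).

By the ratio test, |a_{n+1}/a_n| = [(2n² + 2n + 8)/(2(n+1)² + 2(n+1) + 8)] · 3/4 → 3/4.
Convergence for |u + 1| · 3/4 < 1, i.e. |u + 1| < 4/3. So R = 4/3.
Check u = 1/3: absolute convergence follows by limit comparison with Σ 1/n².
At u = -7/3: the series is dominated by a constant times Σ 1/n², which converges (p = 2 > 1).

[-7/3, 1/3]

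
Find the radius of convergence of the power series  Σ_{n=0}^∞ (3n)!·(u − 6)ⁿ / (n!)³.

R = 1/27

Apply the ratio test: |a_{n+1}| / |a_n| = (3n+1)·(3n+2)·(3n+3)/(n+1)³, which tends to 27 as n → ∞.
The series converges when 27 · |u − 6| < 1, giving R = 1/27.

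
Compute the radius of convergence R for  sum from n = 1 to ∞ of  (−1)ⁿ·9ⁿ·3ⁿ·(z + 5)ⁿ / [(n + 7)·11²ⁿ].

R = 121/27

Ratio test: |a_{n+1}/a_n| = [(n + 7)/((n+1) + 7)] · 9·3/121 → 27/121 as n → ∞.
Thus R = 1/(27/121) = 121/27.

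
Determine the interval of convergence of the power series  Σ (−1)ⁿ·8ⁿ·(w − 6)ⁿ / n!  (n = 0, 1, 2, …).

(−∞, ∞)

Ratio test: |a_{n+1}/a_n| = 8 · 1/(n+1) → 0 as n → ∞.
The ratio tends to 0 regardless of w, hence R = ∞.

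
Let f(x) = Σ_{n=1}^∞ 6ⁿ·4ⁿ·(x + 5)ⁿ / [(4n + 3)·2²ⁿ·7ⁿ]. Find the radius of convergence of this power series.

R = 7/6

The ratio of consecutive coefficients is [(4n + 3)/(4(n+1) + 3)] · 6·4/(4·7) → 6/7.
Thus R = 1/(6/7) = 7/6.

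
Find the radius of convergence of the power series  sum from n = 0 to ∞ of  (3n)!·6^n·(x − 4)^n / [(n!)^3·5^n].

By the ratio test, |a_{n+1}/a_n| = (3n+1)·(3n+2)·(3n+3)/(n+1)³ · 6/5 → 162/5.
Thus R = 1/(162/5) = 5/162.

R = 5/162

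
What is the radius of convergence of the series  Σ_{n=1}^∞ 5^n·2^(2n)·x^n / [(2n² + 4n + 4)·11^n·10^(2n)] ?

R = 55

Ratio test: |a_{n+1}/a_n| = [(2n² + 4n + 4)/(2(n+1)² + 4(n+1) + 4)] · 5·4/(11·100) → 1/55 as n → ∞.
Convergence for |x| · 1/55 < 1, i.e. |x| < 55. So R = 55.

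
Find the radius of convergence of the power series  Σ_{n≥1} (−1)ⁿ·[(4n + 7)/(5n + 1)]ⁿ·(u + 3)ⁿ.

R = 5/4

By the Cauchy root test, |a_n|^(1/n) = (4n + 7)/(5n + 1) → 4/5.
Convergence for |u + 3| · 4/5 < 1, i.e. |u + 3| < 5/4. So R = 5/4.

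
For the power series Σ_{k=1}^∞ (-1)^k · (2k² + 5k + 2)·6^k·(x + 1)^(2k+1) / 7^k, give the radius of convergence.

By the ratio test, |a_{k+1}/a_k| = [(2(k+1)² + 5(k+1) + 2)/(2k² + 5k + 2)] · 6/7 → 6/7.
Writing y = (x + 1)², the series in y has radius 7/6, so |x + 1| < √(7/6) and R = √42/6.

R = √42/6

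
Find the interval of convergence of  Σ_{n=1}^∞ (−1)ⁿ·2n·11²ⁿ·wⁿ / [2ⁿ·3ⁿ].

(-6/121, 6/121)

Apply the ratio test: |a_{n+1}| / |a_n| = [2(n+1)/2n] · 121/(2·3), which tends to 121/6 as n → ∞.
Thus R = 1/(121/6) = 6/121.
At w = 6/121: the n-th term does not approach 0; divergence by the term test.
Check w = -6/121: the terms have absolute value of order n, which does not tend to 0, so the series diverges by the divergence test.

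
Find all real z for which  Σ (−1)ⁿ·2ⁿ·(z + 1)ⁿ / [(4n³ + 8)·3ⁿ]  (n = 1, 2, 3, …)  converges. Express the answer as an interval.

[-5/2, 1/2]

By the ratio test, |a_{n+1}/a_n| = [(4n³ + 8)/(4(n+1)³ + 8)] · 2/3 → 2/3.
The series converges when 2/3 · |z + 1| < 1, giving R = 3/2.
Check z = 1/2: the series is dominated by a constant times Σ 1/n³, which converges (p = 3 > 1).
When z = -5/2, absolute convergence follows by limit comparison with Σ 1/n³.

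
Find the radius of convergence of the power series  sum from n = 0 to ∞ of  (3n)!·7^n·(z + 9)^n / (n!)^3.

R = 1/189

Apply the ratio test: |a_{n+1}| / |a_n| = (3n+1)·(3n+2)·(3n+3)/(n+1)³ · 7, which tends to 189 as n → ∞.
The series converges when 189 · |z + 9| < 1, giving R = 1/189.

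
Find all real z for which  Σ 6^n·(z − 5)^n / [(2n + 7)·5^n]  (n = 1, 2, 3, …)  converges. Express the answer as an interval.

Apply the ratio test: |a_{n+1}| / |a_n| = [(2n + 7)/(2(n+1) + 7)] · 6/5, which tends to 6/5 as n → ∞.
The series converges when 6/5 · |z − 5| < 1, giving R = 5/6.
At z = 35/6: the terms behave like c/n; limit comparison with the harmonic series gives divergence.
When z = 25/6, convergence follows from the alternating series test (terms decrease monotonically to 0).

[25/6, 35/6)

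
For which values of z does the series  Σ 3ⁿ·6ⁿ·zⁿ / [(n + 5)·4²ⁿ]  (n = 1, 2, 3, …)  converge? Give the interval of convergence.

The ratio of consecutive coefficients is [(n + 5)/((n+1) + 5)] · 3·6/16 → 9/8.
Hence the series converges for |z| < 1/(9/8) = 8/9, so the radius of convergence is 8/9.
At z = 8/9: comparison with the harmonic series Σ 1/n shows the series diverges.
Endpoint z = -8/9: an alternating series whose terms decrease to 0 in absolute value, so it converges by the Leibniz criterion.

[-8/9, 8/9)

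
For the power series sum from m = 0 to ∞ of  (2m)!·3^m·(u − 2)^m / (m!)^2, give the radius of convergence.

The ratio of consecutive coefficients is (2m+1)·(2m+2)/(m+1)² · 3 → 12.
Thus R = 1/(12) = 1/12.

R = 1/12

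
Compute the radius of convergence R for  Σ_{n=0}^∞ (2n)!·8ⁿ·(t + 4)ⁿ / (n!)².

R = 1/32

By the ratio test, |a_{n+1}/a_n| = (2n+1)·(2n+2)/(n+1)² · 8 → 32.
Thus R = 1/(32) = 1/32.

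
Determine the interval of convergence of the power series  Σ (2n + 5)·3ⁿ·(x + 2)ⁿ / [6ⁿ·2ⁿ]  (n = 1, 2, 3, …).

(-6, 2)

By the ratio test, |a_{n+1}/a_n| = [(2(n+1) + 5)/(2n + 5)] · 3/(6·2) → 1/4.
Hence the series converges for |x + 2| < 1/(1/4) = 4, so the radius of convergence is 4.
When x = 2, the terms do not tend to 0, so the series diverges.
Endpoint x = -6: the terms have absolute value of order n, which does not tend to 0, so the series diverges by the divergence test.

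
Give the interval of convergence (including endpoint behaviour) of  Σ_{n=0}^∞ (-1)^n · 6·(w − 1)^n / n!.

(−∞, ∞)

By the ratio test, |a_{n+1}/a_n| = 6/6 · 1/(n+1) → 0.
The ratio tends to 0 regardless of w, hence R = ∞.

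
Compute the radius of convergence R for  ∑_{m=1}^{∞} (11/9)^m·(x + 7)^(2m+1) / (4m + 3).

R = 3√11/11

Ratio test: |a_{m+1}/a_m| = [(4m + 3)/(4(m+1) + 3)] · 11/9 → 11/9 as m → ∞.
Successive powers of (x + 7) differ by 2, so the series converges when |x + 7|² · 11/9 < 1, i.e. |x + 7| < √(9/11). So R = 3√11/11.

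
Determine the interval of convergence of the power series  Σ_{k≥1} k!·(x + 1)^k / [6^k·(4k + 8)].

{-1}

Apply the ratio test: |a_{k+1}| / |a_k| = (k+1) · 1/6 · (4k + 8)/(4(k+1) + 8), which tends to ∞ as k → ∞.
The ratio grows without bound, so the series diverges whenever (x + 1) ≠ 0; it converges only at x = -1. R = 0.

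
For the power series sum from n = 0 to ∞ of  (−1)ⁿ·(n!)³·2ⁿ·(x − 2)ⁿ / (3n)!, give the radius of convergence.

Apply the ratio test: |a_{n+1}| / |a_n| = (n+1)³/[(3n+1)·(3n+2)·(3n+3)] · 2, which tends to 2/27 as n → ∞.
Thus R = 1/(2/27) = 27/2.

R = 27/2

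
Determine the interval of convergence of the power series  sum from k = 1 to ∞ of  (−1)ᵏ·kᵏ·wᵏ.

{0}

Root test: |a_k|^(1/k) = k → ∞.
Since the k-th root of |a_k| is unbounded, the series converges only at w = 0; R = 0.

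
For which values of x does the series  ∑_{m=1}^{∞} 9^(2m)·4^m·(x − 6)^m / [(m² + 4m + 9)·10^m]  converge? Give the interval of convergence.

Apply the ratio test: |a_{m+1}| / |a_m| = [(m² + 4m + 9)/((m+1)² + 4(m+1) + 9)] · 81·4/10, which tends to 162/5 as m → ∞.
Thus R = 1/(162/5) = 5/162.
At x = 977/162: absolute convergence follows by limit comparison with Σ 1/m².
When x = 967/162, the series is dominated by a constant times Σ 1/m², which converges (p = 2 > 1).

[967/162, 977/162]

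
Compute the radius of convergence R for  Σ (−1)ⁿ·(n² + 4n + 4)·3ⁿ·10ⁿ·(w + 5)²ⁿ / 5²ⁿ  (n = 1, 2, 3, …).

R = √30/6

The ratio of consecutive coefficients is [((n+1)² + 4(n+1) + 4)/(n² + 4n + 4)] · 3·10/25 → 6/5.
Successive powers of (w + 5) differ by 2, so the series converges when |w + 5|² · 6/5 < 1, i.e. |w + 5| < √(5/6). So R = √30/6.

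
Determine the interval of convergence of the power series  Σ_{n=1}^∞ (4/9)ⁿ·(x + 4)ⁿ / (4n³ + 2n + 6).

[-25/4, -7/4]

By the ratio test, |a_{n+1}/a_n| = [(4n³ + 2n + 6)/(4(n+1)³ + 2(n+1) + 6)] · 4/9 → 4/9.
The series converges when 4/9 · |x + 4| < 1, giving R = 9/4.
Endpoint x = -7/4: the series is dominated by a constant times Σ 1/n³, which converges (p = 3 > 1).
Endpoint x = -25/4: absolute convergence follows by limit comparison with Σ 1/n³.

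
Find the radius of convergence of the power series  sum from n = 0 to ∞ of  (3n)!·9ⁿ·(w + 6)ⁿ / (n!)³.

R = 1/243

The ratio of consecutive coefficients is (3n+1)·(3n+2)·(3n+3)/(n+1)³ · 9 → 243.
Hence the series converges for |w + 6| < 1/(243) = 1/243, so the radius of convergence is 1/243.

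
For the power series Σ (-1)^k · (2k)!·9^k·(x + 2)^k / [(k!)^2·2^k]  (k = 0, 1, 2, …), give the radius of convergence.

R = 1/18

The ratio of consecutive coefficients is (2k+1)·(2k+2)/(k+1)² · 9/2 → 18.
Convergence for |x + 2| · 18 < 1, i.e. |x + 2| < 1/18. So R = 1/18.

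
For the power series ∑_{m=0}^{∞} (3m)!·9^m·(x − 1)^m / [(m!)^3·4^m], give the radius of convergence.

R = 4/243

The ratio of consecutive coefficients is (3m+1)·(3m+2)·(3m+3)/(m+1)³ · 9/4 → 243/4.
The series converges when 243/4 · |x − 1| < 1, giving R = 4/243.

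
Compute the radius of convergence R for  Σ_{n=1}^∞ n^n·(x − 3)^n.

R = 0

By the Cauchy root test, |a_n|^(1/n) = n → ∞.
The root grows without bound, so R = 0 (convergence only at x = 3).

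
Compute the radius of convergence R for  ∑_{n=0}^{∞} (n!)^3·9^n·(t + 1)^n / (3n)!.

Ratio test: |a_{n+1}/a_n| = (n+1)³/[(3n+1)·(3n+2)·(3n+3)] · 9 → 1/3 as n → ∞.
Thus R = 1/(1/3) = 3.

R = 3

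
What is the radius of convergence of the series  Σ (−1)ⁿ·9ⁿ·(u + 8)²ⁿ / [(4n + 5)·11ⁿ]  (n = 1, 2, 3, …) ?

The ratio of consecutive coefficients is [(4n + 5)/(4(n+1) + 5)] · 9/11 → 9/11.
Writing y = (u + 8)², the series in y has radius 11/9, so |u + 8| < √(11/9) and R = √11/3.

R = √11/3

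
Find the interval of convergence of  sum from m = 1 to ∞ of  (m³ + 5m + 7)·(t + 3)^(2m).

Ratio test: |a_{m+1}/a_m| = ((m+1)³ + 5(m+1) + 7)/(m³ + 5m + 7) → 1 as m → ∞.
Successive powers of (t + 3) differ by 2, so the series converges when |t + 3|² · 1 < 1, i.e. |t + 3| < √(1) = 1. So R = 1.
Check t = -2: the terms do not tend to 0, so the series diverges.
When t = -4, the m-th term does not approach 0; divergence by the term test.

(-4, -2)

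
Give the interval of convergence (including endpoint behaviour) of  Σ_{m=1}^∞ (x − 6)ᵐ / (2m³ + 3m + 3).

Apply the ratio test: |a_{m+1}| / |a_m| = (2m³ + 3m + 3)/(2(m+1)³ + 3(m+1) + 3), which tends to 1 as m → ∞.
Convergence for |x − 6| < 1, so R = 1.
Endpoint x = 7: the series is dominated by a constant times Σ 1/m³, which converges (p = 3 > 1).
At x = 5: the terms are on the order of 1/m³, so the series converges absolutely by comparison with the p-series (p = 3 > 1).

[5, 7]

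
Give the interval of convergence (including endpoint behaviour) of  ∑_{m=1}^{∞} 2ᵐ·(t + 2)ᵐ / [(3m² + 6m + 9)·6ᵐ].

By the ratio test, |a_{m+1}/a_m| = [(3m² + 6m + 9)/(3(m+1)² + 6(m+1) + 9)] · 2/6 → 1/3.
Convergence for |t + 2| · 1/3 < 1, i.e. |t + 2| < 3. So R = 3.
At t = 1: the terms are on the order of 1/m², so the series converges absolutely by comparison with the p-series (p = 2 > 1).
Endpoint t = -5: the terms are on the order of 1/m², so the series converges absolutely by comparison with the p-series (p = 2 > 1).

[-5, 1]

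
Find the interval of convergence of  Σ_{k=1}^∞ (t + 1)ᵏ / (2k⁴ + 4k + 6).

[-2, 0]

The ratio of consecutive coefficients is (2k⁴ + 4k + 6)/(2(k+1)⁴ + 4(k+1) + 6) → 1.
Hence R = 1.
Endpoint t = 0: the series is dominated by a constant times Σ 1/k⁴, which converges (p = 4 > 1).
Check t = -2: the terms are on the order of 1/k⁴, so the series converges absolutely by comparison with the p-series (p = 4 > 1).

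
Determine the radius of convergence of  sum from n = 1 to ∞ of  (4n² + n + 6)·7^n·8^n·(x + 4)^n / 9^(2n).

The ratio of consecutive coefficients is [(4(n+1)² + (n+1) + 6)/(4n² + n + 6)] · 7·8/81 → 56/81.
Thus R = 1/(56/81) = 81/56.

R = 81/56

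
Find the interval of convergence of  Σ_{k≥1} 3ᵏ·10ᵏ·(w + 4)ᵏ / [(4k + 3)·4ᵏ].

The ratio of consecutive coefficients is [(4k + 3)/(4(k+1) + 3)] · 3·10/4 → 15/2.
Convergence for |w + 4| · 15/2 < 1, i.e. |w + 4| < 2/15. So R = 2/15.
When w = -58/15, the terms are asymptotic to a nonzero constant times 1/k, so the series diverges by limit comparison with Σ 1/k.
At w = -62/15: the terms alternate in sign and decrease monotonically to 0 in absolute value (size ~ c/k), so the alternating series test gives convergence.

[-62/15, -58/15)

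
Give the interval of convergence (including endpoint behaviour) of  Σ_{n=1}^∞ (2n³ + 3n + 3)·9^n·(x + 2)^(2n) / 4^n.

By the ratio test, |a_{n+1}/a_n| = [(2(n+1)³ + 3(n+1) + 3)/(2n³ + 3n + 3)] · 9/4 → 9/4.
Successive powers of (x + 2) differ by 2, so the series converges when |x + 2|² · 9/4 < 1, i.e. |x + 2| < √(4/9) = 2/3. So R = 2/3.
Check x = -4/3: the terms have absolute value of order n³, which does not tend to 0, so the series diverges by the divergence test.
Endpoint x = -8/3: the terms do not tend to 0, so the series diverges.

(-8/3, -4/3)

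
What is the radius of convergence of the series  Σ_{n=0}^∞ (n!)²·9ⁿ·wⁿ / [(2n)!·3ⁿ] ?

The ratio of consecutive coefficients is (n+1)²/[(2n+1)·(2n+2)] · 9/3 → 3/4.
The series converges when 3/4 · |w| < 1, giving R = 4/3.

R = 4/3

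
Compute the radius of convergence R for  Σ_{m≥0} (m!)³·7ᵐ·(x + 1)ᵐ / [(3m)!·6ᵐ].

R = 162/7

Ratio test: |a_{m+1}/a_m| = (m+1)³/[(3m+1)·(3m+2)·(3m+3)] · 7/6 → 7/162 as m → ∞.
Hence the series converges for |x + 1| < 1/(7/162) = 162/7, so the radius of convergence is 162/7.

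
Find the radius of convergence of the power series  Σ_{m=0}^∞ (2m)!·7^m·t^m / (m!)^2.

R = 1/28

The ratio of consecutive coefficients is (2m+1)·(2m+2)/(m+1)² · 7 → 28.
Convergence for |t| · 28 < 1, i.e. |t| < 1/28. So R = 1/28.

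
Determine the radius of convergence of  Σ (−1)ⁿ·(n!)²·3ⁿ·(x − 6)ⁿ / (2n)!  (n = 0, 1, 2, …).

By the ratio test, |a_{n+1}/a_n| = (n+1)²/[(2n+1)·(2n+2)] · 3 → 3/4.
Convergence for |x − 6| · 3/4 < 1, i.e. |x − 6| < 4/3. So R = 4/3.

R = 4/3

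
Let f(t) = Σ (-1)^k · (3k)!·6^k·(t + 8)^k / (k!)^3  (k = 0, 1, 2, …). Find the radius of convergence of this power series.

By the ratio test, |a_{k+1}/a_k| = (3k+1)·(3k+2)·(3k+3)/(k+1)³ · 6 → 162.
Convergence for |t + 8| · 162 < 1, i.e. |t + 8| < 1/162. So R = 1/162.

R = 1/162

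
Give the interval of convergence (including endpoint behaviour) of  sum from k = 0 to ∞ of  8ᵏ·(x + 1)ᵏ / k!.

(−∞, ∞)

Apply the ratio test: |a_{k+1}| / |a_k| = 8 · 1/(k+1), which tends to 0 as k → ∞.
The ratio tends to 0 regardless of x, hence R = ∞.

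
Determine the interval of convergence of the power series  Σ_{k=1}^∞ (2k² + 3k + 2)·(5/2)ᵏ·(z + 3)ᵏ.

(-17/5, -13/5)

By the ratio test, |a_{k+1}/a_k| = [(2(k+1)² + 3(k+1) + 2)/(2k² + 3k + 2)] · 5/2 → 5/2.
Hence the series converges for |z + 3| < 1/(5/2) = 2/5, so the radius of convergence is 2/5.
Endpoint z = -13/5: the terms do not tend to 0, so the series diverges.
When z = -17/5, the k-th term does not approach 0; divergence by the term test.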